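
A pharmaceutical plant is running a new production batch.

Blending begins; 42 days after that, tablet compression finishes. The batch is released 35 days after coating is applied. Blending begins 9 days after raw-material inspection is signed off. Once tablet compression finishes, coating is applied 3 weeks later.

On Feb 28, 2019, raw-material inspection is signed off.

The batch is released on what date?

Raw-material inspection is signed off: Feb 28, 2019.
Blending begins: Feb 28, 2019 + 9 days = Mar 9, 2019.
Tablet compression finishes: Mar 9, 2019 + 42 days = Apr 20, 2019.
Coating is applied: Apr 20, 2019 + 3 weeks = May 11, 2019.
The batch is released: May 11, 2019 + 35 days = Jun 15, 2019.

Jun 15, 2019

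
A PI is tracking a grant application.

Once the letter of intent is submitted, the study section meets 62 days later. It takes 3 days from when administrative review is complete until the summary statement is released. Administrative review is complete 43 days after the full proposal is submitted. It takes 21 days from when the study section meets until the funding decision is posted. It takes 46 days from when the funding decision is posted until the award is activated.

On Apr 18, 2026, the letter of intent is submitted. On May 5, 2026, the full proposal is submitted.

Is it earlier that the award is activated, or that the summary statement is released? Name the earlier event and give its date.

The letter of intent is submitted: Apr 18, 2026.
The study section meets: Apr 18, 2026 + 62 days = Jun 19, 2026.
The funding decision is posted: Jun 19, 2026 + 21 days = Jul 10, 2026.
The award is activated: Jul 10, 2026 + 46 days = Aug 25, 2026.
The full proposal is submitted: May 5, 2026.
Administrative review is complete: May 5, 2026 + 43 days = Jun 17, 2026.
The summary statement is released: Jun 17, 2026 + 3 days = Jun 20, 2026.
Comparing: the award is activated on Aug 25, 2026 vs the summary statement is released on Jun 20, 2026. Earlier: the summary statement is released.

The summary statement is released — Jun 20, 2026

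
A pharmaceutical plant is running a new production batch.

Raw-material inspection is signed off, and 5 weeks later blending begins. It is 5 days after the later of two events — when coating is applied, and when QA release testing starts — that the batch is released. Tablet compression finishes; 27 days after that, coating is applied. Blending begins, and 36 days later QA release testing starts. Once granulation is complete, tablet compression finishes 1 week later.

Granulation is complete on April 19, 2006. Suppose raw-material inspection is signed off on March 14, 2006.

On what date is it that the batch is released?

Granulation is complete: Apr 19, 2006.
Tablet compression finishes: Apr 19, 2006 + 1 week = Apr 26, 2006.
Coating is applied: Apr 26, 2006 + 27 days = May 23, 2006.
Raw-material inspection is signed off: Mar 14, 2006.
Blending begins: Mar 14, 2006 + 5 weeks = Apr 18, 2006.
QA release testing starts: Apr 18, 2006 + 36 days = May 24, 2006.
Both prerequisites met — coating is applied (May 23, 2006), QA release testing starts (May 24, 2006); the later is May 24, 2006.
The batch is released: May 24, 2006 + 5 days = May 29, 2006.

May 29, 2006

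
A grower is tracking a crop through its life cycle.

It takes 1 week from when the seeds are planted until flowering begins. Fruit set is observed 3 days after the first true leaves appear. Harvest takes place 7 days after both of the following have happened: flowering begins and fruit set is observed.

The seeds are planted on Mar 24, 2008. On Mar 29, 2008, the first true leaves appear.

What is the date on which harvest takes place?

The seeds are planted: Mar 24, 2008.
Flowering begins: Mar 24, 2008 + 1 week = Mar 31, 2008.
The first true leaves appear: Mar 29, 2008.
Fruit set is observed: Mar 29, 2008 + 3 days = Apr 1, 2008.
Both prerequisites met — flowering begins (Mar 31, 2008), fruit set is observed (Apr 1, 2008); the later is Apr 1, 2008.
Harvest takes place: Apr 1, 2008 + 7 days = Apr 8, 2008.

Apr 8, 2008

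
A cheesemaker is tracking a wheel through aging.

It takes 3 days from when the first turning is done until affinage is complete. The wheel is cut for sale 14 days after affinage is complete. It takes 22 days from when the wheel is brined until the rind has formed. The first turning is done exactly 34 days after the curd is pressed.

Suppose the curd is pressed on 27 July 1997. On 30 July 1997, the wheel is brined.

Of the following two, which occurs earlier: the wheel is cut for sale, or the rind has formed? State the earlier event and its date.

The rind has formed — 21 August 1997

The curd is pressed: Jul 27, 1997.
The first turning is done: Jul 27, 1997 + 34 days = Aug 30, 1997.
Affinage is complete: Aug 30, 1997 + 3 days = Sep 2, 1997.
The wheel is cut for sale: Sep 2, 1997 + 14 days = Sep 16, 1997.
The wheel is brined: Jul 30, 1997.
The rind has formed: Jul 30, 1997 + 22 days = Aug 21, 1997.
Comparing: the wheel is cut for sale on Sep 16, 1997 vs the rind has formed on Aug 21, 1997. Earlier: the rind has formed.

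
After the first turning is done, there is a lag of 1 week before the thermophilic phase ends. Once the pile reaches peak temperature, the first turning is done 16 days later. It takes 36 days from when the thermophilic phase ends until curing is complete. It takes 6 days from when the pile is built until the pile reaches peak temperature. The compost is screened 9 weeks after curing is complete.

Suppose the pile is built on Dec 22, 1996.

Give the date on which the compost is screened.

Apr 29, 1997

The pile is built: Dec 22, 1996.
The pile reaches peak temperature: Dec 22, 1996 + 6 days = Dec 28, 1996.
The first turning is done: Dec 28, 1996 + 16 days = Jan 13, 1997.
The thermophilic phase ends: Jan 13, 1997 + 1 week = Jan 20, 1997.
Curing is complete: Jan 20, 1997 + 36 days = Feb 25, 1997.
The compost is screened: Feb 25, 1997 + 9 weeks = Apr 29, 1997.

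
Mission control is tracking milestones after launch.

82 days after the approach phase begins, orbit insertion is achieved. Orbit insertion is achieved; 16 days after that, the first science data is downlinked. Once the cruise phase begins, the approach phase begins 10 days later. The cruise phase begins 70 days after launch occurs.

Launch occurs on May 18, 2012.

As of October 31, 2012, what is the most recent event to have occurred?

Orbit insertion is achieved

Launch occurs: May 18, 2012.
The cruise phase begins: May 18, 2012 + 70 days = Jul 27, 2012.
The approach phase begins: Jul 27, 2012 + 10 days = Aug 6, 2012.
Orbit insertion is achieved: Aug 6, 2012 + 82 days = Oct 27, 2012.
The first science data is downlinked: Oct 27, 2012 + 16 days = Nov 12, 2012.
Oct 31, 2012 falls between when orbit insertion is achieved (Oct 27, 2012) and when the first science data is downlinked (Nov 12, 2012).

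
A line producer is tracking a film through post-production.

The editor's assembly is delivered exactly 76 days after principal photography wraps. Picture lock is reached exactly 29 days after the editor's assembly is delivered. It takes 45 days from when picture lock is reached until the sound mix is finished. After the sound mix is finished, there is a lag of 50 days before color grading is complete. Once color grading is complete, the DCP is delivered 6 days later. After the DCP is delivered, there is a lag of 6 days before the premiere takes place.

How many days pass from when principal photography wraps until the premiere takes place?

212 days

Causal path: principal photography wraps → the editor's assembly is delivered → picture lock is reached → the sound mix is finished → color grading is complete → the DCP is delivered → the premiere takes place.
Total delay along the path: 76 + 29 + 45 + 50 + 6 + 6 = 212 days.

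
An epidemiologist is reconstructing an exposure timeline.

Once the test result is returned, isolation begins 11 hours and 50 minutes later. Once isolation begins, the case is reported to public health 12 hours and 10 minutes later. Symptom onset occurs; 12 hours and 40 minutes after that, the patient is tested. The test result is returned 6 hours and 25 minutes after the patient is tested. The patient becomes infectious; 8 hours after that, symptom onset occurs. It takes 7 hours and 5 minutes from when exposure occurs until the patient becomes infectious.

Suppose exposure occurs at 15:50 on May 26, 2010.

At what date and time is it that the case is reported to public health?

Exposure occurs: 15:50 May 26, 2010.
The patient becomes infectious: 15:50 May 26, 2010 + 7h05m = 22:55 May 26, 2010.
Symptom onset occurs: 22:55 May 26, 2010 + 8h = 06:55 May 27, 2010.
The patient is tested: 06:55 May 27, 2010 + 12h40m = 19:35 May 27, 2010.
The test result is returned: 19:35 May 27, 2010 + 6h25m = 02:00 May 28, 2010.
Isolation begins: 02:00 May 28, 2010 + 11h50m = 13:50 May 28, 2010.
The case is reported to public health: 13:50 May 28, 2010 + 12h10m = 02:00 May 29, 2010.

02:00 on May 29, 2010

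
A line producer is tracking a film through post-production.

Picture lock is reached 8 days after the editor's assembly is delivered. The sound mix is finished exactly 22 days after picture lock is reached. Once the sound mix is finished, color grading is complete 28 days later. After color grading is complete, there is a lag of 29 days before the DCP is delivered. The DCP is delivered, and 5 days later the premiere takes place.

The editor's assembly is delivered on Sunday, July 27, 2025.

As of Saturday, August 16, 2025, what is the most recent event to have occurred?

Picture lock is reached

The editor's assembly is delivered: Jul 27, 2025.
Picture lock is reached: Jul 27, 2025 + 8 days = Aug 4, 2025.
The sound mix is finished: Aug 4, 2025 + 22 days = Aug 26, 2025.
Color grading is complete: Aug 26, 2025 + 28 days = Sep 23, 2025.
The DCP is delivered: Sep 23, 2025 + 29 days = Oct 22, 2025.
The premiere takes place: Oct 22, 2025 + 5 days = Oct 27, 2025.
Aug 16, 2025 falls between when picture lock is reached (Aug 4, 2025) and when the sound mix is finished (Aug 26, 2025).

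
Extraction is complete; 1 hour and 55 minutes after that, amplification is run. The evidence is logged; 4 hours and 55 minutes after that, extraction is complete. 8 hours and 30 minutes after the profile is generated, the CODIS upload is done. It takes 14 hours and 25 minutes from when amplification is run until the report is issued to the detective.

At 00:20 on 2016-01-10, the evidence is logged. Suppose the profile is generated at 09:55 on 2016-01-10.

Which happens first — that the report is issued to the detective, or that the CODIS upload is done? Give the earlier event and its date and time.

The CODIS upload is done — 18:25 on 2016-01-10

The evidence is logged: 00:20 Jan 10, 2016.
Extraction is complete: 00:20 Jan 10, 2016 + 4h55m = 05:15 Jan 10, 2016.
Amplification is run: 05:15 Jan 10, 2016 + 1h55m = 07:10 Jan 10, 2016.
The report is issued to the detective: 07:10 Jan 10, 2016 + 14h25m = 21:35 Jan 10, 2016.
The profile is generated: 09:55 Jan 10, 2016.
The CODIS upload is done: 09:55 Jan 10, 2016 + 8h30m = 18:25 Jan 10, 2016.
Comparing: the report is issued to the detective at 21:35 Jan 10, 2016 vs the CODIS upload is done at 18:25 Jan 10, 2016. Earlier: the CODIS upload is done.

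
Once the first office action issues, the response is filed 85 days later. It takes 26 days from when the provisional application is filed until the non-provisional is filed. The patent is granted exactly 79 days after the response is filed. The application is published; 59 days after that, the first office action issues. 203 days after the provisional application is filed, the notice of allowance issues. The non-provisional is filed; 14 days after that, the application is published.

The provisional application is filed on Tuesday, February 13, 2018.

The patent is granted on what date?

Saturday, November 3, 2018

The provisional application is filed: Feb 13, 2018.
The non-provisional is filed: Feb 13, 2018 + 26 days = Mar 11, 2018.
The application is published: Mar 11, 2018 + 14 days = Mar 25, 2018.
The first office action issues: Mar 25, 2018 + 59 days = May 23, 2018.
The response is filed: May 23, 2018 + 85 days = Aug 16, 2018.
The patent is granted: Aug 16, 2018 + 79 days = Nov 3, 2018.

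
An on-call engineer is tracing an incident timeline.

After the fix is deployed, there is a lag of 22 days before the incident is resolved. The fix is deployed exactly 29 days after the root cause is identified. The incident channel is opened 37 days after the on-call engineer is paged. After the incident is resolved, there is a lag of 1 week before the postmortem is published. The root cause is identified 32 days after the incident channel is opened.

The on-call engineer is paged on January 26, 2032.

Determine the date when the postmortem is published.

June 1, 2032

The on-call engineer is paged: Jan 26, 2032.
The incident channel is opened: Jan 26, 2032 + 37 days = Mar 3, 2032.
The root cause is identified: Mar 3, 2032 + 32 days = Apr 4, 2032.
The fix is deployed: Apr 4, 2032 + 29 days = May 3, 2032.
The incident is resolved: May 3, 2032 + 22 days = May 25, 2032.
The postmortem is published: May 25, 2032 + 1 week = Jun 1, 2032.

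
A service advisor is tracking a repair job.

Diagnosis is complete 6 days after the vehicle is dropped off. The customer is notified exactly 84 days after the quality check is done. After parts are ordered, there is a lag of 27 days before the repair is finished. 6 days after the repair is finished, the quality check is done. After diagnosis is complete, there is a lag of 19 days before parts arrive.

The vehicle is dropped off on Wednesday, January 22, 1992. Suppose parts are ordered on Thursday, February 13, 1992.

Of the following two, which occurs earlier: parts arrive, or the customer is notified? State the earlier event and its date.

Parts arrive — Sunday, February 16, 1992

The vehicle is dropped off: Jan 22, 1992.
Diagnosis is complete: Jan 22, 1992 + 6 days = Jan 28, 1992.
Parts arrive: Jan 28, 1992 + 19 days = Feb 16, 1992.
Parts are ordered: Feb 13, 1992.
The repair is finished: Feb 13, 1992 + 27 days = Mar 11, 1992.
The quality check is done: Mar 11, 1992 + 6 days = Mar 17, 1992.
The customer is notified: Mar 17, 1992 + 84 days = Jun 9, 1992.
Comparing: parts arrive on Feb 16, 1992 vs the customer is notified on Jun 9, 1992. Earlier: parts arrive.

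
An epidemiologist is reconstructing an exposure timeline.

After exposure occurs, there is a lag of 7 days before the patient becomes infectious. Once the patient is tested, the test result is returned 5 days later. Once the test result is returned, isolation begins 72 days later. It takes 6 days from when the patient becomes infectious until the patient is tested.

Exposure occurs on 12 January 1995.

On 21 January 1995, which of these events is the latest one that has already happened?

Exposure occurs: Jan 12, 1995.
The patient becomes infectious: Jan 12, 1995 + 7 days = Jan 19, 1995.
The patient is tested: Jan 19, 1995 + 6 days = Jan 25, 1995.
The test result is returned: Jan 25, 1995 + 5 days = Jan 30, 1995.
Isolation begins: Jan 30, 1995 + 72 days = Apr 12, 1995.
Jan 21, 1995 falls between when the patient becomes infectious (Jan 19, 1995) and when the patient is tested (Jan 25, 1995).

The patient becomes infectious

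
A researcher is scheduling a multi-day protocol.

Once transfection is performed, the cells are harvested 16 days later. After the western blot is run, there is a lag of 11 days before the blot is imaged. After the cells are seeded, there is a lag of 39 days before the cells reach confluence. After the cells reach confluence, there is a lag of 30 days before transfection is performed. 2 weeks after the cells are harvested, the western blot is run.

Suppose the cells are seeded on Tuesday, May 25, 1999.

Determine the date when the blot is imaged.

Sunday, September 12, 1999

The cells are seeded: May 25, 1999.
The cells reach confluence: May 25, 1999 + 39 days = Jul 3, 1999.
Transfection is performed: Jul 3, 1999 + 30 days = Aug 2, 1999.
The cells are harvested: Aug 2, 1999 + 16 days = Aug 18, 1999.
The western blot is run: Aug 18, 1999 + 2 weeks = Sep 1, 1999.
The blot is imaged: Sep 1, 1999 + 11 days = Sep 12, 1999.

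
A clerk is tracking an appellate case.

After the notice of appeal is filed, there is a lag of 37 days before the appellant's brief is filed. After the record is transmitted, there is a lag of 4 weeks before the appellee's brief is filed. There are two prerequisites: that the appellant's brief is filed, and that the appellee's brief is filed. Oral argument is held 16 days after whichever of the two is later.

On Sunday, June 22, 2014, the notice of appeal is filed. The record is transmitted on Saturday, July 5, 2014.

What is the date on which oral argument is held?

The notice of appeal is filed: Jun 22, 2014.
The appellant's brief is filed: Jun 22, 2014 + 37 days = Jul 29, 2014.
The record is transmitted: Jul 5, 2014.
The appellee's brief is filed: Jul 5, 2014 + 4 weeks = Aug 2, 2014.
Both prerequisites met — the appellant's brief is filed (Jul 29, 2014), the appellee's brief is filed (Aug 2, 2014); the later is Aug 2, 2014.
Oral argument is held: Aug 2, 2014 + 16 days = Aug 18, 2014.

Monday, August 18, 2014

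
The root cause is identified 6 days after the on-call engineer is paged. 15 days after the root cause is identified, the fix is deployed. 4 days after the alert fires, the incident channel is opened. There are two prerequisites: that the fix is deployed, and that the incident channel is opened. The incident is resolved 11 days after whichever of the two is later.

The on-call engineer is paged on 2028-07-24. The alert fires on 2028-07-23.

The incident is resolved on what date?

The on-call engineer is paged: Jul 24, 2028.
The root cause is identified: Jul 24, 2028 + 6 days = Jul 30, 2028.
The fix is deployed: Jul 30, 2028 + 15 days = Aug 14, 2028.
The alert fires: Jul 23, 2028.
The incident channel is opened: Jul 23, 2028 + 4 days = Jul 27, 2028.
Both prerequisites met — the fix is deployed (Aug 14, 2028), the incident channel is opened (Jul 27, 2028); the later is Aug 14, 2028.
The incident is resolved: Aug 14, 2028 + 11 days = Aug 25, 2028.

2028-08-25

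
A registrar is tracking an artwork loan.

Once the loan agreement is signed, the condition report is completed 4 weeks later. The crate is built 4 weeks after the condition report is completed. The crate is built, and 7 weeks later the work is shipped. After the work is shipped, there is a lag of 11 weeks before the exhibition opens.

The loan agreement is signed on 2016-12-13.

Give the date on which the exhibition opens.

2017-06-13

The loan agreement is signed: Dec 13, 2016.
The condition report is completed: Dec 13, 2016 + 4 weeks = Jan 10, 2017.
The crate is built: Jan 10, 2017 + 4 weeks = Feb 7, 2017.
The work is shipped: Feb 7, 2017 + 7 weeks = Mar 28, 2017.
The exhibition opens: Mar 28, 2017 + 11 weeks = Jun 13, 2017.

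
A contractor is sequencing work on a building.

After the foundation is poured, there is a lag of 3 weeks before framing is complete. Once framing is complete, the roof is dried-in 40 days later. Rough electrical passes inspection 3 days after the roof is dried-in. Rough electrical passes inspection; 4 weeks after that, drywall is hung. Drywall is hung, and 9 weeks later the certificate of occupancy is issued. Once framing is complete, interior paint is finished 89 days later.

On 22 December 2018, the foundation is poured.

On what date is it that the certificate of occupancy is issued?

26 May 2019

The foundation is poured: Dec 22, 2018.
Framing is complete: Dec 22, 2018 + 3 weeks = Jan 12, 2019.
The roof is dried-in: Jan 12, 2019 + 40 days = Feb 21, 2019.
Rough electrical passes inspection: Feb 21, 2019 + 3 days = Feb 24, 2019.
Drywall is hung: Feb 24, 2019 + 4 weeks = Mar 24, 2019.
The certificate of occupancy is issued: Mar 24, 2019 + 9 weeks = May 26, 2019.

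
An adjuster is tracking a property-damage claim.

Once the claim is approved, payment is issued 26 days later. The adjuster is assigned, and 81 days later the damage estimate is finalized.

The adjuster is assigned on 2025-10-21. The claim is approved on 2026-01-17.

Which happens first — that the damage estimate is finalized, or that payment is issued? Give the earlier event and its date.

The adjuster is assigned: Oct 21, 2025.
The damage estimate is finalized: Oct 21, 2025 + 81 days = Jan 10, 2026.
The claim is approved: Jan 17, 2026.
Payment is issued: Jan 17, 2026 + 26 days = Feb 12, 2026.
Comparing: the damage estimate is finalized on Jan 10, 2026 vs payment is issued on Feb 12, 2026. Earlier: the damage estimate is finalized.

The damage estimate is finalized — 2026-01-10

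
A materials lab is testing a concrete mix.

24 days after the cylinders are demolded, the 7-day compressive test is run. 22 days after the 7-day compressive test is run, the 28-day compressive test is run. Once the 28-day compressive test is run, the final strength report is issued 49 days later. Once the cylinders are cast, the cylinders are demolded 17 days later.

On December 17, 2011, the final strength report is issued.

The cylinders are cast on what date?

The final strength report is issued: Dec 17, 2011.
The 28-day compressive test is run: Dec 17, 2011 − 49 days = Oct 29, 2011.
The 7-day compressive test is run: Oct 29, 2011 − 22 days = Oct 7, 2011.
The cylinders are demolded: Oct 7, 2011 − 24 days = Sep 13, 2011.
The cylinders are cast: Sep 13, 2011 − 17 days = Aug 27, 2011.

August 27, 2011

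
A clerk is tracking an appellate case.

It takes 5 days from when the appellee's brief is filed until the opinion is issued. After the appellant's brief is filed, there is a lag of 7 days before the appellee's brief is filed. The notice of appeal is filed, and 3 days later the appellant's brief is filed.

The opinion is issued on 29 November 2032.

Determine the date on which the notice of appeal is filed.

14 November 2032

The opinion is issued: Nov 29, 2032.
The appellee's brief is filed: Nov 29, 2032 − 5 days = Nov 24, 2032.
The appellant's brief is filed: Nov 24, 2032 − 7 days = Nov 17, 2032.
The notice of appeal is filed: Nov 17, 2032 − 3 days = Nov 14, 2032.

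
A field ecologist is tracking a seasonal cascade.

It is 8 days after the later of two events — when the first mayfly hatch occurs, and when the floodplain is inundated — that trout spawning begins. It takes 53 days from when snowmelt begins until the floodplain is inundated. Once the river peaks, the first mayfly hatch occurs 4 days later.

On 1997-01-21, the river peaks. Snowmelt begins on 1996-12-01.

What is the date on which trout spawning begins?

1997-02-02

The river peaks: Jan 21, 1997.
The first mayfly hatch occurs: Jan 21, 1997 + 4 days = Jan 25, 1997.
Snowmelt begins: Dec 1, 1996.
The floodplain is inundated: Dec 1, 1996 + 53 days = Jan 23, 1997.
Both prerequisites met — the first mayfly hatch occurs (Jan 25, 1997), the floodplain is inundated (Jan 23, 1997); the later is Jan 25, 1997.
Trout spawning begins: Jan 25, 1997 + 8 days = Feb 2, 1997.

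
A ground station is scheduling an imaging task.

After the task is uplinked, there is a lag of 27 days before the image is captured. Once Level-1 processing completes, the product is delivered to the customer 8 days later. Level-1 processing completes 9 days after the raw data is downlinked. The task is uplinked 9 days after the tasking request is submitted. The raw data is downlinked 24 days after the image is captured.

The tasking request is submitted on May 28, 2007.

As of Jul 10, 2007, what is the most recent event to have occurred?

The tasking request is submitted: May 28, 2007.
The task is uplinked: May 28, 2007 + 9 days = Jun 6, 2007.
The image is captured: Jun 6, 2007 + 27 days = Jul 3, 2007.
The raw data is downlinked: Jul 3, 2007 + 24 days = Jul 27, 2007.
Level-1 processing completes: Jul 27, 2007 + 9 days = Aug 5, 2007.
The product is delivered to the customer: Aug 5, 2007 + 8 days = Aug 13, 2007.
Jul 10, 2007 falls between when the image is captured (Jul 3, 2007) and when the raw data is downlinked (Jul 27, 2007).

The image is captured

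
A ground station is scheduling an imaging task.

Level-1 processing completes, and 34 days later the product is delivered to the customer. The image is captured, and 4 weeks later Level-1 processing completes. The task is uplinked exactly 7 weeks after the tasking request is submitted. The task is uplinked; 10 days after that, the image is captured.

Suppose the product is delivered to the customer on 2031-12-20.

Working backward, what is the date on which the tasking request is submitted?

2031-08-21

The product is delivered to the customer: Dec 20, 2031.
Level-1 processing completes: Dec 20, 2031 − 34 days = Nov 16, 2031.
The image is captured: Nov 16, 2031 − 4 weeks = Oct 19, 2031.
The task is uplinked: Oct 19, 2031 − 10 days = Oct 9, 2031.
The tasking request is submitted: Oct 9, 2031 − 7 weeks = Aug 21, 2031.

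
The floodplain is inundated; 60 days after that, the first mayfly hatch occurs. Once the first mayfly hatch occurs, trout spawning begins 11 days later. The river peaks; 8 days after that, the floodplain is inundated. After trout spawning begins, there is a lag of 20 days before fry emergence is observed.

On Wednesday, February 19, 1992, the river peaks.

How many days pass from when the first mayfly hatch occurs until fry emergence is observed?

Causal path: the first mayfly hatch occurs → trout spawning begins → fry emergence is observed.
Total delay along the path: 11 + 20 = 31 days.

31 days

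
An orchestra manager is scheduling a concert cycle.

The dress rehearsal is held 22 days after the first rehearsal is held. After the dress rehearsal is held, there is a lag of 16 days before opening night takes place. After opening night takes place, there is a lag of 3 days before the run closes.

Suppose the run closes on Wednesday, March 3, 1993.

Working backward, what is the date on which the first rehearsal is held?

Thursday, January 21, 1993

The run closes: Mar 3, 1993.
Opening night takes place: Mar 3, 1993 − 3 days = Feb 28, 1993.
The dress rehearsal is held: Feb 28, 1993 − 16 days = Feb 12, 1993.
The first rehearsal is held: Feb 12, 1993 − 22 days = Jan 21, 1993.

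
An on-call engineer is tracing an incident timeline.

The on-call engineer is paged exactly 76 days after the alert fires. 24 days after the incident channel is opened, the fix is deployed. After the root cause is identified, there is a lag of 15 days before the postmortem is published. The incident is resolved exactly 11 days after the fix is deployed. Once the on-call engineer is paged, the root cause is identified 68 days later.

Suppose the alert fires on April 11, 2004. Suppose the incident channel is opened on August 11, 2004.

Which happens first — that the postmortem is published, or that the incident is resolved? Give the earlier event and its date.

The incident is resolved — September 15, 2004

The alert fires: Apr 11, 2004.
The on-call engineer is paged: Apr 11, 2004 + 76 days = Jun 26, 2004.
The root cause is identified: Jun 26, 2004 + 68 days = Sep 2, 2004.
The postmortem is published: Sep 2, 2004 + 15 days = Sep 17, 2004.
The incident channel is opened: Aug 11, 2004.
The fix is deployed: Aug 11, 2004 + 24 days = Sep 4, 2004.
The incident is resolved: Sep 4, 2004 + 11 days = Sep 15, 2004.
Comparing: the postmortem is published on Sep 17, 2004 vs the incident is resolved on Sep 15, 2004. Earlier: the incident is resolved.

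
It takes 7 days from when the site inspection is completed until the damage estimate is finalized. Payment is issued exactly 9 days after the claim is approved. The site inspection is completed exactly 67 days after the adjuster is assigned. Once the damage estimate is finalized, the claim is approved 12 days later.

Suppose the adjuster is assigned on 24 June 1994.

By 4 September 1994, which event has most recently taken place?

The site inspection is completed

The adjuster is assigned: Jun 24, 1994.
The site inspection is completed: Jun 24, 1994 + 67 days = Aug 30, 1994.
The damage estimate is finalized: Aug 30, 1994 + 7 days = Sep 6, 1994.
The claim is approved: Sep 6, 1994 + 12 days = Sep 18, 1994.
Payment is issued: Sep 18, 1994 + 9 days = Sep 27, 1994.
Sep 4, 1994 falls between when the site inspection is completed (Aug 30, 1994) and when the damage estimate is finalized (Sep 6, 1994).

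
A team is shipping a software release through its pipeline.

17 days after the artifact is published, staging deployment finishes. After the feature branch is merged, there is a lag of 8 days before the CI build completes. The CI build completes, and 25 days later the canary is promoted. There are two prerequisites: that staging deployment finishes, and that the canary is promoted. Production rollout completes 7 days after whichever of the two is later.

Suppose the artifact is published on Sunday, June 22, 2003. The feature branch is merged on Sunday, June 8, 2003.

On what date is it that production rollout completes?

Friday, July 18, 2003

The artifact is published: Jun 22, 2003.
Staging deployment finishes: Jun 22, 2003 + 17 days = Jul 9, 2003.
The feature branch is merged: Jun 8, 2003.
The CI build completes: Jun 8, 2003 + 8 days = Jun 16, 2003.
The canary is promoted: Jun 16, 2003 + 25 days = Jul 11, 2003.
Both prerequisites met — staging deployment finishes (Jul 9, 2003), the canary is promoted (Jul 11, 2003); the later is Jul 11, 2003.
Production rollout completes: Jul 11, 2003 + 7 days = Jul 18, 2003.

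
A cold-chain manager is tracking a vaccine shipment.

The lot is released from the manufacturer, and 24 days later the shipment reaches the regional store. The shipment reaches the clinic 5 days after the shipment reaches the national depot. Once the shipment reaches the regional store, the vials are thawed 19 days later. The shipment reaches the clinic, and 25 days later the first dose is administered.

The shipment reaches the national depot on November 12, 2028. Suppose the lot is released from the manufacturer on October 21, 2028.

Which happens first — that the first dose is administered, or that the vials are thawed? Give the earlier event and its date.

The shipment reaches the national depot: Nov 12, 2028.
The shipment reaches the clinic: Nov 12, 2028 + 5 days = Nov 17, 2028.
The first dose is administered: Nov 17, 2028 + 25 days = Dec 12, 2028.
The lot is released from the manufacturer: Oct 21, 2028.
The shipment reaches the regional store: Oct 21, 2028 + 24 days = Nov 14, 2028.
The vials are thawed: Nov 14, 2028 + 19 days = Dec 3, 2028.
Comparing: the first dose is administered on Dec 12, 2028 vs the vials are thawed on Dec 3, 2028. Earlier: the vials are thawed.

The vials are thawed — December 3, 2028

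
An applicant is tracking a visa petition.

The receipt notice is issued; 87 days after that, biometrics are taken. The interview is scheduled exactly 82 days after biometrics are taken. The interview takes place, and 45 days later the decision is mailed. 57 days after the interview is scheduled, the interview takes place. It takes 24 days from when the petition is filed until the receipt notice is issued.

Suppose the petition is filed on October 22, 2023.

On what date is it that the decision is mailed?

August 12, 2024

The petition is filed: Oct 22, 2023.
The receipt notice is issued: Oct 22, 2023 + 24 days = Nov 15, 2023.
Biometrics are taken: Nov 15, 2023 + 87 days = Feb 10, 2024.
The interview is scheduled: Feb 10, 2024 + 82 days = May 2, 2024.
The interview takes place: May 2, 2024 + 57 days = Jun 28, 2024.
The decision is mailed: Jun 28, 2024 + 45 days = Aug 12, 2024.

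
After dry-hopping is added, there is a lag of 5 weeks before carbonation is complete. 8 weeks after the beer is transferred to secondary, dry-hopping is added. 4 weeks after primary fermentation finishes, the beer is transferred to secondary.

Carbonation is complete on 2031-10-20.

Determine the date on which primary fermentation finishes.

Carbonation is complete: Oct 20, 2031.
Dry-hopping is added: Oct 20, 2031 − 5 weeks = Sep 15, 2031.
The beer is transferred to secondary: Sep 15, 2031 − 8 weeks = Jul 21, 2031.
Primary fermentation finishes: Jul 21, 2031 − 4 weeks = Jun 23, 2031.

2031-06-23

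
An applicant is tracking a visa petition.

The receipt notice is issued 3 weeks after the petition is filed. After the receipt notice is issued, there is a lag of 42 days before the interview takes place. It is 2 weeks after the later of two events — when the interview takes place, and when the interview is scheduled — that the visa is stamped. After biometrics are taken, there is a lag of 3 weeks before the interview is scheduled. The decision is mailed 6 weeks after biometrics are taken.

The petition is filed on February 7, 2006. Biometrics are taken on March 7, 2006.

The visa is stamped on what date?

The petition is filed: Feb 7, 2006.
The receipt notice is issued: Feb 7, 2006 + 3 weeks = Feb 28, 2006.
The interview takes place: Feb 28, 2006 + 42 days = Apr 11, 2006.
Biometrics are taken: Mar 7, 2006.
The interview is scheduled: Mar 7, 2006 + 3 weeks = Mar 28, 2006.
Both prerequisites met — the interview takes place (Apr 11, 2006), the interview is scheduled (Mar 28, 2006); the later is Apr 11, 2006.
The visa is stamped: Apr 11, 2006 + 2 weeks = Apr 25, 2006.

April 25, 2006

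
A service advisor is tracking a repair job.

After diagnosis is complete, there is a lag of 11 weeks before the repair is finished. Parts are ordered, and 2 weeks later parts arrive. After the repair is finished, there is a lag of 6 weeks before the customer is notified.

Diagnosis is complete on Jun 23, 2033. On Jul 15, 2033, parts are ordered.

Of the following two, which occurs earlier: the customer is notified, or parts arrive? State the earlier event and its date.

Diagnosis is complete: Jun 23, 2033.
The repair is finished: Jun 23, 2033 + 11 weeks = Sep 8, 2033.
The customer is notified: Sep 8, 2033 + 6 weeks = Oct 20, 2033.
Parts are ordered: Jul 15, 2033.
Parts arrive: Jul 15, 2033 + 2 weeks = Jul 29, 2033.
Comparing: the customer is notified on Oct 20, 2033 vs parts arrive on Jul 29, 2033. Earlier: parts arrive.

Parts arrive — Jul 29, 2033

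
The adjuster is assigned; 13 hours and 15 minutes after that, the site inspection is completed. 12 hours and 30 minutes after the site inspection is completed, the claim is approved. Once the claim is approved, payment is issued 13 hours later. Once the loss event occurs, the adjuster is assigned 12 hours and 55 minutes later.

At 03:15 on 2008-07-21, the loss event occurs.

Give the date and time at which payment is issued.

The loss event occurs: 03:15 Jul 21, 2008.
The adjuster is assigned: 03:15 Jul 21, 2008 + 12h55m = 16:10 Jul 21, 2008.
The site inspection is completed: 16:10 Jul 21, 2008 + 13h15m = 05:25 Jul 22, 2008.
The claim is approved: 05:25 Jul 22, 2008 + 12h30m = 17:55 Jul 22, 2008.
Payment is issued: 17:55 Jul 22, 2008 + 13h = 06:55 Jul 23, 2008.

06:55 on 2008-07-23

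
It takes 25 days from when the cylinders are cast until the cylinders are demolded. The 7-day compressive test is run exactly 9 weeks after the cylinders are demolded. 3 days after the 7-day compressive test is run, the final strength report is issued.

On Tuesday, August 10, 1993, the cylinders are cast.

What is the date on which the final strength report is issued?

The cylinders are cast: Aug 10, 1993.
The cylinders are demolded: Aug 10, 1993 + 25 days = Sep 4, 1993.
The 7-day compressive test is run: Sep 4, 1993 + 9 weeks = Nov 6, 1993.
The final strength report is issued: Nov 6, 1993 + 3 days = Nov 9, 1993.

Tuesday, November 9, 1993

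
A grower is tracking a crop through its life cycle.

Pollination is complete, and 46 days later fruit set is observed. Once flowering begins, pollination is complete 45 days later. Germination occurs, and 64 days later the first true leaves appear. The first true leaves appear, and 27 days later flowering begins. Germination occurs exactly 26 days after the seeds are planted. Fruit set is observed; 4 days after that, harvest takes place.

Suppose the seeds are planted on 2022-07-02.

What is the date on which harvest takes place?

2023-01-30

The seeds are planted: Jul 2, 2022.
Germination occurs: Jul 2, 2022 + 26 days = Jul 28, 2022.
The first true leaves appear: Jul 28, 2022 + 64 days = Sep 30, 2022.
Flowering begins: Sep 30, 2022 + 27 days = Oct 27, 2022.
Pollination is complete: Oct 27, 2022 + 45 days = Dec 11, 2022.
Fruit set is observed: Dec 11, 2022 + 46 days = Jan 26, 2023.
Harvest takes place: Jan 26, 2023 + 4 days = Jan 30, 2023.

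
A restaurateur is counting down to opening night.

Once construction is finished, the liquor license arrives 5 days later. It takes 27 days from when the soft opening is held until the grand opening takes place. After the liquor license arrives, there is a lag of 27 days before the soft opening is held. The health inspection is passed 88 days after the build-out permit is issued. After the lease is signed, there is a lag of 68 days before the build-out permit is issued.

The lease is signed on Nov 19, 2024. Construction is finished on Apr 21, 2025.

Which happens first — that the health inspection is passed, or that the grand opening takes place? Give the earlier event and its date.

The lease is signed: Nov 19, 2024.
The build-out permit is issued: Nov 19, 2024 + 68 days = Jan 26, 2025.
The health inspection is passed: Jan 26, 2025 + 88 days = Apr 24, 2025.
Construction is finished: Apr 21, 2025.
The liquor license arrives: Apr 21, 2025 + 5 days = Apr 26, 2025.
The soft opening is held: Apr 26, 2025 + 27 days = May 23, 2025.
The grand opening takes place: May 23, 2025 + 27 days = Jun 19, 2025.
Comparing: the health inspection is passed on Apr 24, 2025 vs the grand opening takes place on Jun 19, 2025. Earlier: the health inspection is passed.

The health inspection is passed — Apr 24, 2025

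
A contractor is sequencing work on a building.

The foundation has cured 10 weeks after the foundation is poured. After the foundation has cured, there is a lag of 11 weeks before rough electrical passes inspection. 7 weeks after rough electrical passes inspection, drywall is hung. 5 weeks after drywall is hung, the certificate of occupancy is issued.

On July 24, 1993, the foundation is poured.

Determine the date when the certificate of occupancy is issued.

March 12, 1994

The foundation is poured: Jul 24, 1993.
The foundation has cured: Jul 24, 1993 + 10 weeks = Oct 2, 1993.
Rough electrical passes inspection: Oct 2, 1993 + 11 weeks = Dec 18, 1993.
Drywall is hung: Dec 18, 1993 + 7 weeks = Feb 5, 1994.
The certificate of occupancy is issued: Feb 5, 1994 + 5 weeks = Mar 12, 1994.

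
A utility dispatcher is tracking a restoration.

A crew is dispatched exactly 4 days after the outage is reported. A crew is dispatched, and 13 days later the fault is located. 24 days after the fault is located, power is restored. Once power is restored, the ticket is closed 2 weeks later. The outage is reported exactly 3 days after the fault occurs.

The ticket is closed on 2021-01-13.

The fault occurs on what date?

The ticket is closed: Jan 13, 2021.
Power is restored: Jan 13, 2021 − 2 weeks = Dec 30, 2020.
The fault is located: Dec 30, 2020 − 24 days = Dec 6, 2020.
A crew is dispatched: Dec 6, 2020 − 13 days = Nov 23, 2020.
The outage is reported: Nov 23, 2020 − 4 days = Nov 19, 2020.
The fault occurs: Nov 19, 2020 − 3 days = Nov 16, 2020.

2020-11-16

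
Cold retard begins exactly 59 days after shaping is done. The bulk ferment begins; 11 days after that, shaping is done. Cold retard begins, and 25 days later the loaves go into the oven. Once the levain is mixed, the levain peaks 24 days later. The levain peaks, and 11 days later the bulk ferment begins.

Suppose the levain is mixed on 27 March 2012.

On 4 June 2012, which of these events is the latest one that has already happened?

Shaping is done

The levain is mixed: Mar 27, 2012.
The levain peaks: Mar 27, 2012 + 24 days = Apr 20, 2012.
The bulk ferment begins: Apr 20, 2012 + 11 days = May 1, 2012.
Shaping is done: May 1, 2012 + 11 days = May 12, 2012.
Cold retard begins: May 12, 2012 + 59 days = Jul 10, 2012.
The loaves go into the oven: Jul 10, 2012 + 25 days = Aug 4, 2012.
Jun 4, 2012 falls between when shaping is done (May 12, 2012) and when cold retard begins (Jul 10, 2012).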